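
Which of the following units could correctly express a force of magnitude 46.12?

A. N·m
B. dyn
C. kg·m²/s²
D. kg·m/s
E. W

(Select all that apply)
B

force has SI base units: kg * m / s^2

Checking each option against kg * m / s^2:
  A. N·m: ✗ does not match
  B. dyn: ✓ matches
  C. kg·m²/s²: ✗ does not match
  D. kg·m/s: ✗ does not match
  E. W: ✗ does not match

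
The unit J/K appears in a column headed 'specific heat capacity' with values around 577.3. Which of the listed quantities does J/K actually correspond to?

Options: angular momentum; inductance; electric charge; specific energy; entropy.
entropy

specific heat capacity should have units dimensionally equivalent to m^2 / (s^2 * K) (e.g. J/(kg·K)).
The given unit 'J/K' reduces to kg * m^2 / (s^2 * K). Of the listed options, that is the dimensionality of entropy.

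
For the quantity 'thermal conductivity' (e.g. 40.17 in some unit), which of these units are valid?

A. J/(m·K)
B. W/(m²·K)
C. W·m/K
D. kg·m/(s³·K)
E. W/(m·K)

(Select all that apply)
D, E

thermal conductivity has SI base units: kg * m / (s^3 * K)

Checking each option against kg * m / (s^3 * K):
  A. J/(m·K): ✗ does not match
  B. W/(m²·K): ✗ does not match
  C. W·m/K: ✗ does not match
  D. kg·m/(s³·K): ✓ matches
  E. W/(m·K): ✓ matches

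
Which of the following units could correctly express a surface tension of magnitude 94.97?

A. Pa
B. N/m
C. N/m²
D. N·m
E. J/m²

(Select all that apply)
B, E

surface tension has SI base units: kg / s^2

Checking each option against kg / s^2:
  A. Pa: ✗ does not match
  B. N/m: ✓ matches
  C. N/m²: ✗ does not match
  D. N·m: ✗ does not match
  E. J/m²: ✓ matches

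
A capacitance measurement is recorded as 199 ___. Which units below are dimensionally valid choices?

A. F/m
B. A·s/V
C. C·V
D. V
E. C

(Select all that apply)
B

capacitance has SI base units: A^2 * s^4 / (kg * m^2)

Checking each option against A^2 * s^4 / (kg * m^2):
  A. F/m: ✗ does not match
  B. A·s/V: ✓ matches
  C. C·V: ✗ does not match
  D. V: ✗ does not match
  E. C: ✗ does not match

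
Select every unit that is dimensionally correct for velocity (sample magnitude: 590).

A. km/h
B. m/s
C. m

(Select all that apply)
A, B

velocity has SI base units: m / s

Checking each option against m / s:
  A. km/h: ✓ matches
  B. m/s: ✓ matches
  C. m: ✗ does not match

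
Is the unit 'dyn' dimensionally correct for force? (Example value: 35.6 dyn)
Yes

force has SI base units: kg * m / s^2
dyn reduces to the same SI base units, so it is a valid unit for force.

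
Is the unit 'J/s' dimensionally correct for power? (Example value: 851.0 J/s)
Yes

power has SI base units: kg * m^2 / s^3
J/s reduces to the same SI base units, so it is a valid unit for power.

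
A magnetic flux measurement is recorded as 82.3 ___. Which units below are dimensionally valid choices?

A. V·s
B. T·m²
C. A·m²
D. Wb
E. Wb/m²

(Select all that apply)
A, B, D

magnetic flux has SI base units: kg * m^2 / (A * s^2)

Checking each option against kg * m^2 / (A * s^2):
  A. V·s: ✓ matches
  B. T·m²: ✓ matches
  C. A·m²: ✗ does not match
  D. Wb: ✓ matches
  E. Wb/m²: ✗ does not match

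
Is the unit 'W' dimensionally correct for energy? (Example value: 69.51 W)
No

energy has SI base units: kg * m^2 / s^2
W does NOT reduce to kg * m^2 / s^2; a valid unit for energy would be e.g. J.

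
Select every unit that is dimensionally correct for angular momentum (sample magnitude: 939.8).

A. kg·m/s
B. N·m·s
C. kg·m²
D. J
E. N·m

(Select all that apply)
B

angular momentum has SI base units: kg * m^2 / s

Checking each option against kg * m^2 / s:
  A. kg·m/s: ✗ does not match
  B. N·m·s: ✓ matches
  C. kg·m²: ✗ does not match
  D. J: ✗ does not match
  E. N·m: ✗ does not match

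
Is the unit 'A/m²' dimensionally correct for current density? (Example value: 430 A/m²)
Yes

current density has SI base units: A / m^2
A/m² reduces to the same SI base units, so it is a valid unit for current density.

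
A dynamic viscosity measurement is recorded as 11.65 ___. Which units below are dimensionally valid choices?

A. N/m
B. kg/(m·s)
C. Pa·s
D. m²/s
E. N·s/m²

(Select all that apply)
B, C, E

dynamic viscosity has SI base units: kg / (m * s)

Checking each option against kg / (m * s):
  A. N/m: ✗ does not match
  B. kg/(m·s): ✓ matches
  C. Pa·s: ✓ matches
  D. m²/s: ✗ does not match
  E. N·s/m²: ✓ matches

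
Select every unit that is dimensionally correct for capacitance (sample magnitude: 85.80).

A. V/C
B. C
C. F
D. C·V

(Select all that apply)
C

capacitance has SI base units: A^2 * s^4 / (kg * m^2)

Checking each option against A^2 * s^4 / (kg * m^2):
  A. V/C: ✗ does not match
  B. C: ✗ does not match
  C. F: ✓ matches
  D. C·V: ✗ does not match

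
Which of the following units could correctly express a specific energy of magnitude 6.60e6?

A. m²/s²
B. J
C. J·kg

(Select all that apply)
A

specific energy has SI base units: m^2 / s^2

Checking each option against m^2 / s^2:
  A. m²/s²: ✓ matches
  B. J: ✗ does not match
  C. J·kg: ✗ does not match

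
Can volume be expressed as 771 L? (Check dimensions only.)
Yes

volume has SI base units: m^3
L reduces to the same SI base units, so it is a valid unit for volume.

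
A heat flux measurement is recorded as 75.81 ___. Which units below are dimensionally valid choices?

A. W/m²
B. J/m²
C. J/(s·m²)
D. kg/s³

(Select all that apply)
A, C, D

heat flux has SI base units: kg / s^3

Checking each option against kg / s^3:
  A. W/m²: ✓ matches
  B. J/m²: ✗ does not match
  C. J/(s·m²): ✓ matches
  D. kg/s³: ✓ matches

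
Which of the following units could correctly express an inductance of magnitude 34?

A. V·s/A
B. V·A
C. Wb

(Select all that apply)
A

inductance has SI base units: kg * m^2 / (A^2 * s^2)

Checking each option against kg * m^2 / (A^2 * s^2):
  A. V·s/A: ✓ matches
  B. V·A: ✗ does not match
  C. Wb: ✗ does not match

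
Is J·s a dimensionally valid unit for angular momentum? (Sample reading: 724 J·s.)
Yes

angular momentum has SI base units: kg * m^2 / s
J·s reduces to the same SI base units, so it is a valid unit for angular momentum.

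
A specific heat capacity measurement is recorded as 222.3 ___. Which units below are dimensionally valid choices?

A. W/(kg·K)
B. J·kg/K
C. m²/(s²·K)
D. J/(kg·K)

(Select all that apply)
C, D

specific heat capacity has SI base units: m^2 / (s^2 * K)

Checking each option against m^2 / (s^2 * K):
  A. W/(kg·K): ✗ does not match
  B. J·kg/K: ✗ does not match
  C. m²/(s²·K): ✓ matches
  D. J/(kg·K): ✓ matches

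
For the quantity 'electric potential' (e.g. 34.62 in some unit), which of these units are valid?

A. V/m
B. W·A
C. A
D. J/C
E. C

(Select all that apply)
D

electric potential has SI base units: kg * m^2 / (A * s^3)

Checking each option against kg * m^2 / (A * s^3):
  A. V/m: ✗ does not match
  B. W·A: ✗ does not match
  C. A: ✗ does not match
  D. J/C: ✓ matches
  E. C: ✗ does not match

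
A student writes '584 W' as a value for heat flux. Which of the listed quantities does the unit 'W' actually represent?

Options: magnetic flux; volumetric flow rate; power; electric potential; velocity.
power

heat flux should have units dimensionally equivalent to kg / s^3 (e.g. W/m²).
The given unit 'W' reduces to kg * m^2 / s^3. Of the listed options, that is the dimensionality of power.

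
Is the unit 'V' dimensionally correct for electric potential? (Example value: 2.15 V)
Yes

electric potential has SI base units: kg * m^2 / (A * s^3)
V reduces to the same SI base units, so it is a valid unit for electric potential.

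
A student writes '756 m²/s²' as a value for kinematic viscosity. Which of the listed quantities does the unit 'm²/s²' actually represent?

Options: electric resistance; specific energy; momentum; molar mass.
specific energy

kinematic viscosity should have units dimensionally equivalent to m^2 / s (e.g. m²/s).
The given unit 'm²/s²' reduces to m^2 / s^2. Of the listed options, that is the dimensionality of specific energy.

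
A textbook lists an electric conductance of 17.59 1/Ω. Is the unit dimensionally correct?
Yes

electric conductance has SI base units: A^2 * s^3 / (kg * m^2)
1/Ω reduces to the same SI base units, so it is a valid unit for electric conductance.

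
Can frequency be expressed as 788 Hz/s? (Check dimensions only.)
No

frequency has SI base units: 1 / s
Hz/s does NOT reduce to 1 / s; a valid unit for frequency would be e.g. Hz.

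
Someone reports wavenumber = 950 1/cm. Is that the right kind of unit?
Yes

wavenumber has SI base units: 1 / m
1/cm reduces to the same SI base units, so it is a valid unit for wavenumber.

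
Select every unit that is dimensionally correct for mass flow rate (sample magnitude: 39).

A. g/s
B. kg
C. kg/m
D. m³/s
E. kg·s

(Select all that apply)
A

mass flow rate has SI base units: kg / s

Checking each option against kg / s:
  A. g/s: ✓ matches
  B. kg: ✗ does not match
  C. kg/m: ✗ does not match
  D. m³/s: ✗ does not match
  E. kg·s: ✗ does not match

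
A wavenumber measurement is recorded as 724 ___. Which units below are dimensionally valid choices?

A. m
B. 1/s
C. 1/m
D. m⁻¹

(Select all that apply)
C, D

wavenumber has SI base units: 1 / m

Checking each option against 1 / m:
  A. m: ✗ does not match
  B. 1/s: ✗ does not match
  C. 1/m: ✓ matches
  D. m⁻¹: ✓ matches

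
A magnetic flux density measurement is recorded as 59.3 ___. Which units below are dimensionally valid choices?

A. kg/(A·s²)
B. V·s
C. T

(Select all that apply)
A, C

magnetic flux density has SI base units: kg / (A * s^2)

Checking each option against kg / (A * s^2):
  A. kg/(A·s²): ✓ matches
  B. V·s: ✗ does not match
  C. T: ✓ matches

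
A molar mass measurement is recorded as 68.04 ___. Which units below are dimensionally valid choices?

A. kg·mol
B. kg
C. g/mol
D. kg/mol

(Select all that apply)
C, D

molar mass has SI base units: kg / mol

Checking each option against kg / mol:
  A. kg·mol: ✗ does not match
  B. kg: ✗ does not match
  C. g/mol: ✓ matches
  D. kg/mol: ✓ matches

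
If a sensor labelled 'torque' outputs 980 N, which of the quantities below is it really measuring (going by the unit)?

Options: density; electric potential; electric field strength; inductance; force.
force

torque should have units dimensionally equivalent to kg * m^2 / s^2 (e.g. N·m).
The given unit 'N' reduces to kg * m / s^2. Of the listed options, that is the dimensionality of force.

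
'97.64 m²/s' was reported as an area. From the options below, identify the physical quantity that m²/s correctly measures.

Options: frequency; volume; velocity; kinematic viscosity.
kinematic viscosity

area should have units dimensionally equivalent to m^2 (e.g. m²).
The given unit 'm²/s' reduces to m^2 / s. Of the listed options, that is the dimensionality of kinematic viscosity.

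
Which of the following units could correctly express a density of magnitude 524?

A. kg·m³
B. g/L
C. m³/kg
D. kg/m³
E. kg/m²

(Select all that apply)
B, D

density has SI base units: kg / m^3

Checking each option against kg / m^3:
  A. kg·m³: ✗ does not match
  B. g/L: ✓ matches
  C. m³/kg: ✗ does not match
  D. kg/m³: ✓ matches
  E. kg/m²: ✗ does not match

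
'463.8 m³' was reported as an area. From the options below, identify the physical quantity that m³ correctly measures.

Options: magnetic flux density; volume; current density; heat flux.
volume

area should have units dimensionally equivalent to m^2 (e.g. m²).
The given unit 'm³' reduces to m^3. Of the listed options, that is the dimensionality of volume.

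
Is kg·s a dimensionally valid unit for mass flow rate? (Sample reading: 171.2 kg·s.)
No

mass flow rate has SI base units: kg / s
kg·s does NOT reduce to kg / s; a valid unit for mass flow rate would be e.g. kg/s.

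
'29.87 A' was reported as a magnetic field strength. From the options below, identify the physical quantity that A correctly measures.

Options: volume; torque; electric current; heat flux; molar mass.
electric current

magnetic field strength should have units dimensionally equivalent to A / m (e.g. A/m).
The given unit 'A' reduces to A. Of the listed options, that is the dimensionality of electric current.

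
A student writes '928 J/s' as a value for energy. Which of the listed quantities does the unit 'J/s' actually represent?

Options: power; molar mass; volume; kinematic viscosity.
power

energy should have units dimensionally equivalent to kg * m^2 / s^2 (e.g. J).
The given unit 'J/s' reduces to kg * m^2 / s^3. Of the listed options, that is the dimensionality of power.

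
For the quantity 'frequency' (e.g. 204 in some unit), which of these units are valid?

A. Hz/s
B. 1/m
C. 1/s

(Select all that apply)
C

frequency has SI base units: 1 / s

Checking each option against 1 / s:
  A. Hz/s: ✗ does not match
  B. 1/m: ✗ does not match
  C. 1/s: ✓ matches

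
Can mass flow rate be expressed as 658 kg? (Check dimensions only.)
No

mass flow rate has SI base units: kg / s
kg does NOT reduce to kg / s; a valid unit for mass flow rate would be e.g. kg/s.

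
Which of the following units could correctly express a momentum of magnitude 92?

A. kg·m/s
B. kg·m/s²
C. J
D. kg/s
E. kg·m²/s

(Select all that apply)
A

momentum has SI base units: kg * m / s

Checking each option against kg * m / s:
  A. kg·m/s: ✓ matches
  B. kg·m/s²: ✗ does not match
  C. J: ✗ does not match
  D. kg/s: ✗ does not match
  E. kg·m²/s: ✗ does not match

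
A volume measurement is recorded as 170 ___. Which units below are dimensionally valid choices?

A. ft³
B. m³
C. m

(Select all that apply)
A, B

volume has SI base units: m^3

Checking each option against m^3:
  A. ft³: ✓ matches
  B. m³: ✓ matches
  C. m: ✗ does not match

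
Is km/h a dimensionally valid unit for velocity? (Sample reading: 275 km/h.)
Yes

velocity has SI base units: m / s
km/h reduces to the same SI base units, so it is a valid unit for velocity.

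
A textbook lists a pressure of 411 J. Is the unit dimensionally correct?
No

pressure has SI base units: kg / (m * s^2)
J does NOT reduce to kg / (m * s^2); a valid unit for pressure would be e.g. Pa.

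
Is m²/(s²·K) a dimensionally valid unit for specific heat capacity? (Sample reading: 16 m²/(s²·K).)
Yes

specific heat capacity has SI base units: m^2 / (s^2 * K)
m²/(s²·K) reduces to the same SI base units, so it is a valid unit for specific heat capacity.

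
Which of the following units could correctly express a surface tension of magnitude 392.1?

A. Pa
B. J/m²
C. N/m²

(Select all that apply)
B

surface tension has SI base units: kg / s^2

Checking each option against kg / s^2:
  A. Pa: ✗ does not match
  B. J/m²: ✓ matches
  C. N/m²: ✗ does not match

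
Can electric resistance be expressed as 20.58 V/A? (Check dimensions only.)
Yes

electric resistance has SI base units: kg * m^2 / (A^2 * s^3)
V/A reduces to the same SI base units, so it is a valid unit for electric resistance.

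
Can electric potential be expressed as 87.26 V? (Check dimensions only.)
Yes

electric potential has SI base units: kg * m^2 / (A * s^3)
V reduces to the same SI base units, so it is a valid unit for electric potential.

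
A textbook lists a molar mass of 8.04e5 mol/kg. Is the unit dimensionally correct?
No

molar mass has SI base units: kg / mol
mol/kg does NOT reduce to kg / mol; a valid unit for molar mass would be e.g. kg/mol.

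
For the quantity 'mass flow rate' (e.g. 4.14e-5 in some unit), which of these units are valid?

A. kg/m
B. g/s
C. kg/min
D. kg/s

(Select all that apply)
B, C, D

mass flow rate has SI base units: kg / s

Checking each option against kg / s:
  A. kg/m: ✗ does not match
  B. g/s: ✓ matches
  C. kg/min: ✓ matches
  D. kg/s: ✓ matches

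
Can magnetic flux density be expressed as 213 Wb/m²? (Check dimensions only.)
Yes

magnetic flux density has SI base units: kg / (A * s^2)
Wb/m² reduces to the same SI base units, so it is a valid unit for magnetic flux density.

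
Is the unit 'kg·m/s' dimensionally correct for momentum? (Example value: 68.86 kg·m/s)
Yes

momentum has SI base units: kg * m / s
kg·m/s reduces to the same SI base units, so it is a valid unit for momentum.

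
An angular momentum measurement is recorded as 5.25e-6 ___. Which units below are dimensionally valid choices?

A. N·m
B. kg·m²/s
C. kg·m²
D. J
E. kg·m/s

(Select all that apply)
B

angular momentum has SI base units: kg * m^2 / s

Checking each option against kg * m^2 / s:
  A. N·m: ✗ does not match
  B. kg·m²/s: ✓ matches
  C. kg·m²: ✗ does not match
  D. J: ✗ does not match
  E. kg·m/s: ✗ does not match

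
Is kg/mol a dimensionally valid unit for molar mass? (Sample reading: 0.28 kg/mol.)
Yes

molar mass has SI base units: kg / mol
kg/mol reduces to the same SI base units, so it is a valid unit for molar mass.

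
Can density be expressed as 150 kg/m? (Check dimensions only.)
No

density has SI base units: kg / m^3
kg/m does NOT reduce to kg / m^3; a valid unit for density would be e.g. kg/m³.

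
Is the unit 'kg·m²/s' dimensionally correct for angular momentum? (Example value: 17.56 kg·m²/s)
Yes

angular momentum has SI base units: kg * m^2 / s
kg·m²/s reduces to the same SI base units, so it is a valid unit for angular momentum.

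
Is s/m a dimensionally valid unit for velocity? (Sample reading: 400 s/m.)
No

velocity has SI base units: m / s
s/m does NOT reduce to m / s; a valid unit for velocity would be e.g. m/s.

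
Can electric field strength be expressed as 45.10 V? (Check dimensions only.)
No

electric field strength has SI base units: kg * m / (A * s^3)
V does NOT reduce to kg * m / (A * s^3); a valid unit for electric field strength would be e.g. V/m.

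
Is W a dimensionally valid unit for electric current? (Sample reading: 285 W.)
No

electric current has SI base units: A
W does NOT reduce to A; a valid unit for electric current would be e.g. A.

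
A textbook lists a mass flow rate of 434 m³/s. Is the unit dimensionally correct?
No

mass flow rate has SI base units: kg / s
m³/s does NOT reduce to kg / s; a valid unit for mass flow rate would be e.g. kg/s.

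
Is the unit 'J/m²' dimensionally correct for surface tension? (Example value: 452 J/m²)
Yes

surface tension has SI base units: kg / s^2
J/m² reduces to the same SI base units, so it is a valid unit for surface tension.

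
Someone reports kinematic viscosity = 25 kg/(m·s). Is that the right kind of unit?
No

kinematic viscosity has SI base units: m^2 / s
kg/(m·s) does NOT reduce to m^2 / s; a valid unit for kinematic viscosity would be e.g. m²/s.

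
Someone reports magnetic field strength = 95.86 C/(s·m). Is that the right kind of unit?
Yes

magnetic field strength has SI base units: A / m
C/(s·m) reduces to the same SI base units, so it is a valid unit for magnetic field strength.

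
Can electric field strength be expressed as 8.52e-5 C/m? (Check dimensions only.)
No

electric field strength has SI base units: kg * m / (A * s^3)
C/m does NOT reduce to kg * m / (A * s^3); a valid unit for electric field strength would be e.g. V/m.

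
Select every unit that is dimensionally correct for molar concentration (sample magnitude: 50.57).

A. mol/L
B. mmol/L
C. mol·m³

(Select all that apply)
A, B

molar concentration has SI base units: mol / m^3

Checking each option against mol / m^3:
  A. mol/L: ✓ matches
  B. mmol/L: ✓ matches
  C. mol·m³: ✗ does not match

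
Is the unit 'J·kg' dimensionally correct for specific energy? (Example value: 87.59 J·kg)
No

specific energy has SI base units: m^2 / s^2
J·kg does NOT reduce to m^2 / s^2; a valid unit for specific energy would be e.g. J/kg.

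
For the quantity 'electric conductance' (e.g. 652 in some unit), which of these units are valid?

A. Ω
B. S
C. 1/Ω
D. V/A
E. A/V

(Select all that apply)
B, C, E

electric conductance has SI base units: A^2 * s^3 / (kg * m^2)

Checking each option against A^2 * s^3 / (kg * m^2):
  A. Ω: ✗ does not match
  B. S: ✓ matches
  C. 1/Ω: ✓ matches
  D. V/A: ✗ does not match
  E. A/V: ✓ matches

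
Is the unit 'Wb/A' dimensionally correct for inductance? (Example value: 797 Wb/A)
Yes

inductance has SI base units: kg * m^2 / (A^2 * s^2)
Wb/A reduces to the same SI base units, so it is a valid unit for inductance.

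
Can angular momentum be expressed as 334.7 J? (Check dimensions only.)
No

angular momentum has SI base units: kg * m^2 / s
J does NOT reduce to kg * m^2 / s; a valid unit for angular momentum would be e.g. kg·m²/s.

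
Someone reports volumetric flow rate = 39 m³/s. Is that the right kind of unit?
Yes

volumetric flow rate has SI base units: m^3 / s
m³/s reduces to the same SI base units, so it is a valid unit for volumetric flow rate.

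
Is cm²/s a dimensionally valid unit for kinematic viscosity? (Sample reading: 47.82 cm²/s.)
Yes

kinematic viscosity has SI base units: m^2 / s
cm²/s reduces to the same SI base units, so it is a valid unit for kinematic viscosity.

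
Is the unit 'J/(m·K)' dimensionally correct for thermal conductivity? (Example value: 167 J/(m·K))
No

thermal conductivity has SI base units: kg * m / (s^3 * K)
J/(m·K) does NOT reduce to kg * m / (s^3 * K); a valid unit for thermal conductivity would be e.g. W/(m·K).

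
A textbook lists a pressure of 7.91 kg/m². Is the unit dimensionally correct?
No

pressure has SI base units: kg / (m * s^2)
kg/m² does NOT reduce to kg / (m * s^2); a valid unit for pressure would be e.g. Pa.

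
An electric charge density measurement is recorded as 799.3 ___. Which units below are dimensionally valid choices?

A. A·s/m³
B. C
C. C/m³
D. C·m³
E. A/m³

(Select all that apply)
A, C

electric charge density has SI base units: A * s / m^3

Checking each option against A * s / m^3:
  A. A·s/m³: ✓ matches
  B. C: ✗ does not match
  C. C/m³: ✓ matches
  D. C·m³: ✗ does not match
  E. A/m³: ✗ does not match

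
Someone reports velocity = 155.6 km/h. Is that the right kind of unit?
Yes

velocity has SI base units: m / s
km/h reduces to the same SI base units, so it is a valid unit for velocity.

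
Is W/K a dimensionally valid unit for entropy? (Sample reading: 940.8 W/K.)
No

entropy has SI base units: kg * m^2 / (s^2 * K)
W/K does NOT reduce to kg * m^2 / (s^2 * K); a valid unit for entropy would be e.g. J/K.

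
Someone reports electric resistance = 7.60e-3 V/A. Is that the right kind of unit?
Yes

electric resistance has SI base units: kg * m^2 / (A^2 * s^3)
V/A reduces to the same SI base units, so it is a valid unit for electric resistance.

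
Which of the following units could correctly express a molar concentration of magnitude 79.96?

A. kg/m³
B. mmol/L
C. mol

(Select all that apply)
B

molar concentration has SI base units: mol / m^3

Checking each option against mol / m^3:
  A. kg/m³: ✗ does not match
  B. mmol/L: ✓ matches
  C. mol: ✗ does not match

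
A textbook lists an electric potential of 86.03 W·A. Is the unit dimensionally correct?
No

electric potential has SI base units: kg * m^2 / (A * s^3)
W·A does NOT reduce to kg * m^2 / (A * s^3); a valid unit for electric potential would be e.g. V.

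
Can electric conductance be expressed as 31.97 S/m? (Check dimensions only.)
No

electric conductance has SI base units: A^2 * s^3 / (kg * m^2)
S/m does NOT reduce to A^2 * s^3 / (kg * m^2); a valid unit for electric conductance would be e.g. S.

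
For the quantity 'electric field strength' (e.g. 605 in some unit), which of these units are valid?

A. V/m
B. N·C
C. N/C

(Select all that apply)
A, C

electric field strength has SI base units: kg * m / (A * s^3)

Checking each option against kg * m / (A * s^3):
  A. V/m: ✓ matches
  B. N·C: ✗ does not match
  C. N/C: ✓ matches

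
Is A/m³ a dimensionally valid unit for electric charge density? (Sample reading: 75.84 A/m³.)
No

electric charge density has SI base units: A * s / m^3
A/m³ does NOT reduce to A * s / m^3; a valid unit for electric charge density would be e.g. C/m³.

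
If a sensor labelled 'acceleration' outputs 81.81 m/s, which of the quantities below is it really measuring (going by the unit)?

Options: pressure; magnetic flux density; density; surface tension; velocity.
velocity

acceleration should have units dimensionally equivalent to m / s^2 (e.g. m/s²).
The given unit 'm/s' reduces to m / s. Of the listed options, that is the dimensionality of velocity.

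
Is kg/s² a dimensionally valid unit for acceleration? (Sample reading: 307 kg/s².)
No

acceleration has SI base units: m / s^2
kg/s² does NOT reduce to m / s^2; a valid unit for acceleration would be e.g. m/s².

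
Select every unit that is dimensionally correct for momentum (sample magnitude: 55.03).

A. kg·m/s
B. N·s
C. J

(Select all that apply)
A, B

momentum has SI base units: kg * m / s

Checking each option against kg * m / s:
  A. kg·m/s: ✓ matches
  B. N·s: ✓ matches
  C. J: ✗ does not match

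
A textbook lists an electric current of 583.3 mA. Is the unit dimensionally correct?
Yes

electric current has SI base units: A
mA reduces to the same SI base units, so it is a valid unit for electric current.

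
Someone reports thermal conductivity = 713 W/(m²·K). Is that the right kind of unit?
No

thermal conductivity has SI base units: kg * m / (s^3 * K)
W/(m²·K) does NOT reduce to kg * m / (s^3 * K); a valid unit for thermal conductivity would be e.g. W/(m·K).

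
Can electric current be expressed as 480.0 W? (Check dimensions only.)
No

electric current has SI base units: A
W does NOT reduce to A; a valid unit for electric current would be e.g. A.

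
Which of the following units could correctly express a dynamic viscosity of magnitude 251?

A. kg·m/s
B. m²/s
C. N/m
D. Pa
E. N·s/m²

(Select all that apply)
E

dynamic viscosity has SI base units: kg / (m * s)

Checking each option against kg / (m * s):
  A. kg·m/s: ✗ does not match
  B. m²/s: ✗ does not match
  C. N/m: ✗ does not match
  D. Pa: ✗ does not match
  E. N·s/m²: ✓ matches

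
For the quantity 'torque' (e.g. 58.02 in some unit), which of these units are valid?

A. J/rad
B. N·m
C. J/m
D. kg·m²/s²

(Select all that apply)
A, B, D

torque has SI base units: kg * m^2 / s^2

Checking each option against kg * m^2 / s^2:
  A. J/rad: ✓ matches
  B. N·m: ✓ matches
  C. J/m: ✗ does not match
  D. kg·m²/s²: ✓ matches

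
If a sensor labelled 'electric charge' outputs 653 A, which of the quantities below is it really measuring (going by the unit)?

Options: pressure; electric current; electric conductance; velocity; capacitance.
electric current

electric charge should have units dimensionally equivalent to A * s (e.g. C).
The given unit 'A' reduces to A. Of the listed options, that is the dimensionality of electric current.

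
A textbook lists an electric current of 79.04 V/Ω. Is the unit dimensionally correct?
Yes

electric current has SI base units: A
V/Ω reduces to the same SI base units, so it is a valid unit for electric current.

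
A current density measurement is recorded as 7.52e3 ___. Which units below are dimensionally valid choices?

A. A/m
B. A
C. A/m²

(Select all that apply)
C

current density has SI base units: A / m^2

Checking each option against A / m^2:
  A. A/m: ✗ does not match
  B. A: ✗ does not match
  C. A/m²: ✓ matches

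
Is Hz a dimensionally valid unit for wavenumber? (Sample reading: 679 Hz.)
No

wavenumber has SI base units: 1 / m
Hz does NOT reduce to 1 / m; a valid unit for wavenumber would be e.g. 1/m.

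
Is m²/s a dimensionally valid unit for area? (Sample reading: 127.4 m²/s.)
No

area has SI base units: m^2
m²/s does NOT reduce to m^2; a valid unit for area would be e.g. m².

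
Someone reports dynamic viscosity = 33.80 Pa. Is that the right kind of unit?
No

dynamic viscosity has SI base units: kg / (m * s)
Pa does NOT reduce to kg / (m * s); a valid unit for dynamic viscosity would be e.g. Pa·s.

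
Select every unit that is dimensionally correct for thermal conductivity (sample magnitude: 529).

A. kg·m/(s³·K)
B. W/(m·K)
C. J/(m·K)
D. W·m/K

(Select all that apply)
A, B

thermal conductivity has SI base units: kg * m / (s^3 * K)

Checking each option against kg * m / (s^3 * K):
  A. kg·m/(s³·K): ✓ matches
  B. W/(m·K): ✓ matches
  C. J/(m·K): ✗ does not match
  D. W·m/K: ✗ does not match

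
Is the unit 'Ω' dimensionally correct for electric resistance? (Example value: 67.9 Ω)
Yes

electric resistance has SI base units: kg * m^2 / (A^2 * s^3)
Ω reduces to the same SI base units, so it is a valid unit for electric resistance.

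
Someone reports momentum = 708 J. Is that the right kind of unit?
No

momentum has SI base units: kg * m / s
J does NOT reduce to kg * m / s; a valid unit for momentum would be e.g. kg·m/s.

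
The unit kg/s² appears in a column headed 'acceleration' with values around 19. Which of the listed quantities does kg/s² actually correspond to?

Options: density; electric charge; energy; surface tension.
surface tension

acceleration should have units dimensionally equivalent to m / s^2 (e.g. m/s²).
The given unit 'kg/s²' reduces to kg / s^2. Of the listed options, that is the dimensionality of surface tension.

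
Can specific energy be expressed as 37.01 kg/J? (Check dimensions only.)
No

specific energy has SI base units: m^2 / s^2
kg/J does NOT reduce to m^2 / s^2; a valid unit for specific energy would be e.g. J/kg.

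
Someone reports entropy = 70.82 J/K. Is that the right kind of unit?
Yes

entropy has SI base units: kg * m^2 / (s^2 * K)
J/K reduces to the same SI base units, so it is a valid unit for entropy.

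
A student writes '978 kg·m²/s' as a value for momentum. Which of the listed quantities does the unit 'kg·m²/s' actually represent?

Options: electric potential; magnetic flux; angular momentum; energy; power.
angular momentum

momentum should have units dimensionally equivalent to kg * m / s (e.g. kg·m/s).
The given unit 'kg·m²/s' reduces to kg * m^2 / s. Of the listed options, that is the dimensionality of angular momentum.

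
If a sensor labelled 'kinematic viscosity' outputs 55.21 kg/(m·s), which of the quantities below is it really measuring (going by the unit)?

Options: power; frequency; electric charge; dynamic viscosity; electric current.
dynamic viscosity

kinematic viscosity should have units dimensionally equivalent to m^2 / s (e.g. m²/s).
The given unit 'kg/(m·s)' reduces to kg / (m * s). Of the listed options, that is the dimensionality of dynamic viscosity.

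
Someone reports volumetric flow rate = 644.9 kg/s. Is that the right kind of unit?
No

volumetric flow rate has SI base units: m^3 / s
kg/s does NOT reduce to m^3 / s; a valid unit for volumetric flow rate would be e.g. m³/s.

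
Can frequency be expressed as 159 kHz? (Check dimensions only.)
Yes

frequency has SI base units: 1 / s
kHz reduces to the same SI base units, so it is a valid unit for frequency.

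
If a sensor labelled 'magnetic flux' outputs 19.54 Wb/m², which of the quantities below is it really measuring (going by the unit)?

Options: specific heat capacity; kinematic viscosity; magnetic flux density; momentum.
magnetic flux density

magnetic flux should have units dimensionally equivalent to kg * m^2 / (A * s^2) (e.g. Wb).
The given unit 'Wb/m²' reduces to kg / (A * s^2). Of the listed options, that is the dimensionality of magnetic flux density.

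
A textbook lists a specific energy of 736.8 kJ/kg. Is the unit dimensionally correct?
Yes

specific energy has SI base units: m^2 / s^2
kJ/kg reduces to the same SI base units, so it is a valid unit for specific energy.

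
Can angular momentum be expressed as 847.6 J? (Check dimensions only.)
No

angular momentum has SI base units: kg * m^2 / s
J does NOT reduce to kg * m^2 / s; a valid unit for angular momentum would be e.g. kg·m²/s.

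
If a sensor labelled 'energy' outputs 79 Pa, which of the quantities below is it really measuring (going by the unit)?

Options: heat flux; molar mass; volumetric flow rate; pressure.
pressure

energy should have units dimensionally equivalent to kg * m^2 / s^2 (e.g. J).
The given unit 'Pa' reduces to kg / (m * s^2). Of the listed options, that is the dimensionality of pressure.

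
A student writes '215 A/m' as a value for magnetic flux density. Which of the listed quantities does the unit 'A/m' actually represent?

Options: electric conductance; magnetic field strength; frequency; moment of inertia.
magnetic field strength

magnetic flux density should have units dimensionally equivalent to kg / (A * s^2) (e.g. T).
The given unit 'A/m' reduces to A / m. Of the listed options, that is the dimensionality of magnetic field strength.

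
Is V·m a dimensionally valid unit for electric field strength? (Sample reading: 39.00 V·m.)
No

electric field strength has SI base units: kg * m / (A * s^3)
V·m does NOT reduce to kg * m / (A * s^3); a valid unit for electric field strength would be e.g. V/m.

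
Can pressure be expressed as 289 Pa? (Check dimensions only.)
Yes

pressure has SI base units: kg / (m * s^2)
Pa reduces to the same SI base units, so it is a valid unit for pressure.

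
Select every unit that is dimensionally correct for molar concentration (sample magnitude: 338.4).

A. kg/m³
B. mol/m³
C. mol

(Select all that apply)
B

molar concentration has SI base units: mol / m^3

Checking each option against mol / m^3:
  A. kg/m³: ✗ does not match
  B. mol/m³: ✓ matches
  C. mol: ✗ does not match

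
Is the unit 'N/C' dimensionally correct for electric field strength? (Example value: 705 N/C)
Yes

electric field strength has SI base units: kg * m / (A * s^3)
N/C reduces to the same SI base units, so it is a valid unit for electric field strength.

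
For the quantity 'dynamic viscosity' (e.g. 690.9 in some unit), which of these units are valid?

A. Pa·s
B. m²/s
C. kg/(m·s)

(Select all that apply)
A, C

dynamic viscosity has SI base units: kg / (m * s)

Checking each option against kg / (m * s):
  A. Pa·s: ✓ matches
  B. m²/s: ✗ does not match
  C. kg/(m·s): ✓ matches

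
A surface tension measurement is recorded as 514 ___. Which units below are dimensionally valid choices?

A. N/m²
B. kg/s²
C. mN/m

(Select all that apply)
B, C

surface tension has SI base units: kg / s^2

Checking each option against kg / s^2:
  A. N/m²: ✗ does not match
  B. kg/s²: ✓ matches
  C. mN/m: ✓ matches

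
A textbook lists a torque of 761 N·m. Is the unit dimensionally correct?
Yes

torque has SI base units: kg * m^2 / s^2
N·m reduces to the same SI base units, so it is a valid unit for torque.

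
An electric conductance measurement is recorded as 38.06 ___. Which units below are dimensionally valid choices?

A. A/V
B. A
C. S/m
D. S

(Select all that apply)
A, D

electric conductance has SI base units: A^2 * s^3 / (kg * m^2)

Checking each option against A^2 * s^3 / (kg * m^2):
  A. A/V: ✓ matches
  B. A: ✗ does not match
  C. S/m: ✗ does not match
  D. S: ✓ matches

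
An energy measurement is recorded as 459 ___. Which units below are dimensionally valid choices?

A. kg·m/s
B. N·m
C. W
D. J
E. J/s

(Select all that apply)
B, D

energy has SI base units: kg * m^2 / s^2

Checking each option against kg * m^2 / s^2:
  A. kg·m/s: ✗ does not match
  B. N·m: ✓ matches
  C. W: ✗ does not match
  D. J: ✓ matches
  E. J/s: ✗ does not match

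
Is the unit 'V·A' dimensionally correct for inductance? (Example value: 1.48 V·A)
No

inductance has SI base units: kg * m^2 / (A^2 * s^2)
V·A does NOT reduce to kg * m^2 / (A^2 * s^2); a valid unit for inductance would be e.g. H.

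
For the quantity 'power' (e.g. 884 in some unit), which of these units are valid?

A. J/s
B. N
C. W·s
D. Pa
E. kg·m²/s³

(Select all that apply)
A, E

power has SI base units: kg * m^2 / s^3

Checking each option against kg * m^2 / s^3:
  A. J/s: ✓ matches
  B. N: ✗ does not match
  C. W·s: ✗ does not match
  D. Pa: ✗ does not match
  E. kg·m²/s³: ✓ matches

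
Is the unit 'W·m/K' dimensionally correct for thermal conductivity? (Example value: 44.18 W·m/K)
No

thermal conductivity has SI base units: kg * m / (s^3 * K)
W·m/K does NOT reduce to kg * m / (s^3 * K); a valid unit for thermal conductivity would be e.g. W/(m·K).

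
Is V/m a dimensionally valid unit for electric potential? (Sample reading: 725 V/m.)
No

electric potential has SI base units: kg * m^2 / (A * s^3)
V/m does NOT reduce to kg * m^2 / (A * s^3); a valid unit for electric potential would be e.g. V.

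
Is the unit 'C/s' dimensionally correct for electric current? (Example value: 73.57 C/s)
Yes

electric current has SI base units: A
C/s reduces to the same SI base units, so it is a valid unit for electric current.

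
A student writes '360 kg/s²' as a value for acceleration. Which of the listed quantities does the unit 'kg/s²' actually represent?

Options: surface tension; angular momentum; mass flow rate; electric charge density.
surface tension

acceleration should have units dimensionally equivalent to m / s^2 (e.g. m/s²).
The given unit 'kg/s²' reduces to kg / s^2. Of the listed options, that is the dimensionality of surface tension.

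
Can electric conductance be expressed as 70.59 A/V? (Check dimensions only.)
Yes

electric conductance has SI base units: A^2 * s^3 / (kg * m^2)
A/V reduces to the same SI base units, so it is a valid unit for electric conductance.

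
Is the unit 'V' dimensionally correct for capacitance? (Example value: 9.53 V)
No

capacitance has SI base units: A^2 * s^4 / (kg * m^2)
V does NOT reduce to A^2 * s^4 / (kg * m^2); a valid unit for capacitance would be e.g. F.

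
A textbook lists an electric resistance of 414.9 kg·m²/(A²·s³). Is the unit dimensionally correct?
Yes

electric resistance has SI base units: kg * m^2 / (A^2 * s^3)
kg·m²/(A²·s³) reduces to the same SI base units, so it is a valid unit for electric resistance.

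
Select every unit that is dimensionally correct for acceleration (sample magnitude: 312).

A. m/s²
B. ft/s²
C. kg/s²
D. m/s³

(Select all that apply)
A, B

acceleration has SI base units: m / s^2

Checking each option against m / s^2:
  A. m/s²: ✓ matches
  B. ft/s²: ✓ matches
  C. kg/s²: ✗ does not match
  D. m/s³: ✗ does not match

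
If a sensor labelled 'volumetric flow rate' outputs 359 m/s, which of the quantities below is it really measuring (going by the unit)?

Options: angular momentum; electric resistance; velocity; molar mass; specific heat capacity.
velocity

volumetric flow rate should have units dimensionally equivalent to m^3 / s (e.g. m³/s).
The given unit 'm/s' reduces to m / s. Of the listed options, that is the dimensionality of velocity.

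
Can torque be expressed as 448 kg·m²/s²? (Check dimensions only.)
Yes

torque has SI base units: kg * m^2 / s^2
kg·m²/s² reduces to the same SI base units, so it is a valid unit for torque.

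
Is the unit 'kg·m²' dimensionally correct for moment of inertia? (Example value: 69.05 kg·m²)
Yes

moment of inertia has SI base units: kg * m^2
kg·m² reduces to the same SI base units, so it is a valid unit for moment of inertia.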